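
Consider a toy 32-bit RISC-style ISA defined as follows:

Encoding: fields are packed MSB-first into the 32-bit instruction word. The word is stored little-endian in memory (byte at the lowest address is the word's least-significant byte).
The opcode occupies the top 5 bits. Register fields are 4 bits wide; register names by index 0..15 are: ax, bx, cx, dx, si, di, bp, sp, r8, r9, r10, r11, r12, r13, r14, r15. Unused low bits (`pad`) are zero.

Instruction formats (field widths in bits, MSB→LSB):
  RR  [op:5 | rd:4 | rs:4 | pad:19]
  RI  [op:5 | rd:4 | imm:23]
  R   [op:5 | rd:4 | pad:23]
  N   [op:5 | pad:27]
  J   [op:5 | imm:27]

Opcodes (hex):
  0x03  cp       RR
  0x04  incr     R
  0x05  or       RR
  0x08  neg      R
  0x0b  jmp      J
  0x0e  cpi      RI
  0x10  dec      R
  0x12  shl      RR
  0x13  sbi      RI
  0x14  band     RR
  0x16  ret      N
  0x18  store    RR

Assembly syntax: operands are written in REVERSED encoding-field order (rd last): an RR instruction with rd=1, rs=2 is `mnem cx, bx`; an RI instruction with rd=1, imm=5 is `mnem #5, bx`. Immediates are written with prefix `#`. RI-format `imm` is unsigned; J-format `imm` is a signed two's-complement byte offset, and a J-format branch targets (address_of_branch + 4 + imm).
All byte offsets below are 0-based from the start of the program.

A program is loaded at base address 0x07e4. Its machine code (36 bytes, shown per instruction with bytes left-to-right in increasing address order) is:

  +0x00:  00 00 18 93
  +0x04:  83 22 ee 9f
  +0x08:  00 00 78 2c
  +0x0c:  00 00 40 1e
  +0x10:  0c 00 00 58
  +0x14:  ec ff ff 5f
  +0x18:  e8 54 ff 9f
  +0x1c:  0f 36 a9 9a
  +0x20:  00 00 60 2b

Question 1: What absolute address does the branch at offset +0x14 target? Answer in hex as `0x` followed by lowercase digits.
off 0x14: read ec ff ff 5f as little → 0x5fffffec
  opcode bits[31:27]=0xb: jmp/J
  imm: (w>>0)&0x7ffffff=0x7ffffec (s27→-20) → #-20
  target = base 0x07e4 + off 0x14 + 4 + imm -20 = 0x07e8

0x07e8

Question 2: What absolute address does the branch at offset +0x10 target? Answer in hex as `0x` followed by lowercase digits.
[10] 0c 00 00 58 → 0x5800000c
  opcode bits[31:27]=0xb: jmp/J
  imm@[26:0]=0xc ⇒ #12
  target = base 0x07e4 + off 0x10 + 4 + imm 12 = 0x0804

0x0804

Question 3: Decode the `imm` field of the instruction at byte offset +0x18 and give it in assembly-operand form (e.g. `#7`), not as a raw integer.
off 0x18: read e8 54 ff 9f as little → 0x9fff54e8
  op=0x9fff54e8>>27=0x13 ⇒ sbi (RI)
  rd: (w>>23)&0xf=0xf → r15
  imm: (w>>0)&0x7fffff=0x7f54e8 → #8344808

#8344808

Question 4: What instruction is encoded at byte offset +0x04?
sbi #7217795, r15

@+04  little-endian(83 22 ee 9f) = 0x9fee2283
  op=0x9fee2283>>27=0x13 ⇒ sbi (RI)
  [26:23] rd=15 = r15
  [22:0] imm=7217795 = #7217795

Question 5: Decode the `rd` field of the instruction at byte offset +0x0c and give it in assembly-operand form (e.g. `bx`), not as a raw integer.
r12

@+0c  little-endian(00 00 40 1e) = 0x1e400000
  op=0x1e400000>>27=0x3 ⇒ cp (RR)
  [26:23] rd=12 = r12
  [22:19] rs=8 = r8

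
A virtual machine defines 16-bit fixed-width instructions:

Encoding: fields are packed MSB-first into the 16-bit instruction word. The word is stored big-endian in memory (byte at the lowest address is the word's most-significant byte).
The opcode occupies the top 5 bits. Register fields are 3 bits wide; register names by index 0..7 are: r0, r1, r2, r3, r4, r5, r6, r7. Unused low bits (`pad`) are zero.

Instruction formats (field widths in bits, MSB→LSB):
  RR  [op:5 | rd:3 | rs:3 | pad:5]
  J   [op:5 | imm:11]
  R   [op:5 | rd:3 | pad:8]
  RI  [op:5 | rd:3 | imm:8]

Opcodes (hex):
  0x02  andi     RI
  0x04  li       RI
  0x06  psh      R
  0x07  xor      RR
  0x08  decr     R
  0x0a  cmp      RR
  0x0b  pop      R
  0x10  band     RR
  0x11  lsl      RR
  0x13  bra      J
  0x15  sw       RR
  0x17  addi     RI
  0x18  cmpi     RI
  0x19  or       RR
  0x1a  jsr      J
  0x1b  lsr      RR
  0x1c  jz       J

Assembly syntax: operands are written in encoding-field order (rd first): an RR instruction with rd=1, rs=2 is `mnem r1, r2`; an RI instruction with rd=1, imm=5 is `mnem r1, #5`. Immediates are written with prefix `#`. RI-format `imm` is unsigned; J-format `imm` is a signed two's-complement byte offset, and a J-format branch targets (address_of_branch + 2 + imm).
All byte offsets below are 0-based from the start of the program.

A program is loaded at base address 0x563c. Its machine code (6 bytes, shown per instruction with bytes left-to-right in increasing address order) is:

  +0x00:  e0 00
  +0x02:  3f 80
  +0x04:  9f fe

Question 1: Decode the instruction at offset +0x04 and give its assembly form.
bra #-2

@+04  big-endian(9f fe) = 0x9ffe
  top 5b → 0x13 → bra [J]
  imm: (w>>0)&0x7ff=0x7fe (s11→-2) → #-2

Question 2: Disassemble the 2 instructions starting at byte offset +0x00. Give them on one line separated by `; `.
jz #0; xor r7, r4

+0x00: e0 00 ⇒ word 0xe000 (big)
  top 5b → 0x1c → jz [J]
  [10:0] imm=0 = #0
+0x02: 3f 80 ⇒ word 0x3f80 (big)
  top 5b → 0x7 → xor [RR]
  [10:8] rd=7 = r7
  [7:5] rs=4 = r4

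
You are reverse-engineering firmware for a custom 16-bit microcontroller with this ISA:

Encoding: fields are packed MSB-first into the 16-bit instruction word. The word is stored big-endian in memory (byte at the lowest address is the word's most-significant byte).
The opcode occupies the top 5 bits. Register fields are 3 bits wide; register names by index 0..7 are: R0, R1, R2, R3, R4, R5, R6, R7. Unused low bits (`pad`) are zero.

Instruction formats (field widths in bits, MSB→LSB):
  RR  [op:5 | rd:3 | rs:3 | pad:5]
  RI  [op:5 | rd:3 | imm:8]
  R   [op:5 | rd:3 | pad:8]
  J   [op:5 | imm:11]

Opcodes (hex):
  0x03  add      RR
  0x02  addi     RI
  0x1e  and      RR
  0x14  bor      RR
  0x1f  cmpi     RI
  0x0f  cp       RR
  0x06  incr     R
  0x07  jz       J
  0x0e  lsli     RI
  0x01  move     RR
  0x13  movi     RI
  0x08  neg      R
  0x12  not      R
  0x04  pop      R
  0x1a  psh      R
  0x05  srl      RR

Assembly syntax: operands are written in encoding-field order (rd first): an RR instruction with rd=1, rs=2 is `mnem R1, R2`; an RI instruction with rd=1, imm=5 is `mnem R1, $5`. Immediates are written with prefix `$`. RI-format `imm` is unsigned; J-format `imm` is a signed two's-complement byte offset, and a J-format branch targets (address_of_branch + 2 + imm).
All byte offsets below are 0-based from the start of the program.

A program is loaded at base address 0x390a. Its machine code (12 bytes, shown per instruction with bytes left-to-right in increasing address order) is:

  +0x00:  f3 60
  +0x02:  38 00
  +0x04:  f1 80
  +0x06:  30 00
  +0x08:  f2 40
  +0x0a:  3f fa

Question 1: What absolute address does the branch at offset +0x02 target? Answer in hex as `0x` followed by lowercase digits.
0x390e

[02] 38 00 → 0x3800
  opcode bits[15:11]=0x7: jz/J
  imm: (w>>0)&0x7ff=0x0 → $0
  target = base 0x390a + off 0x02 + 2 + imm 0 = 0x390e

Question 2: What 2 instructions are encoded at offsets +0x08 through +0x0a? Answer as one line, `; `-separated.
off 0x08: read f2 40 as big → 0xf240
  opcode bits[15:11]=0x1e: and/RR
  rd@[10:8]=0x2 ⇒ R2
  rs@[7:5]=0x2 ⇒ R2
off 0x0a: read 3f fa as big → 0x3ffa
  opcode bits[15:11]=0x7: jz/J
  imm@[10:0]=0x7fa (s11→-6) ⇒ $-6

and R2, R2; jz $-6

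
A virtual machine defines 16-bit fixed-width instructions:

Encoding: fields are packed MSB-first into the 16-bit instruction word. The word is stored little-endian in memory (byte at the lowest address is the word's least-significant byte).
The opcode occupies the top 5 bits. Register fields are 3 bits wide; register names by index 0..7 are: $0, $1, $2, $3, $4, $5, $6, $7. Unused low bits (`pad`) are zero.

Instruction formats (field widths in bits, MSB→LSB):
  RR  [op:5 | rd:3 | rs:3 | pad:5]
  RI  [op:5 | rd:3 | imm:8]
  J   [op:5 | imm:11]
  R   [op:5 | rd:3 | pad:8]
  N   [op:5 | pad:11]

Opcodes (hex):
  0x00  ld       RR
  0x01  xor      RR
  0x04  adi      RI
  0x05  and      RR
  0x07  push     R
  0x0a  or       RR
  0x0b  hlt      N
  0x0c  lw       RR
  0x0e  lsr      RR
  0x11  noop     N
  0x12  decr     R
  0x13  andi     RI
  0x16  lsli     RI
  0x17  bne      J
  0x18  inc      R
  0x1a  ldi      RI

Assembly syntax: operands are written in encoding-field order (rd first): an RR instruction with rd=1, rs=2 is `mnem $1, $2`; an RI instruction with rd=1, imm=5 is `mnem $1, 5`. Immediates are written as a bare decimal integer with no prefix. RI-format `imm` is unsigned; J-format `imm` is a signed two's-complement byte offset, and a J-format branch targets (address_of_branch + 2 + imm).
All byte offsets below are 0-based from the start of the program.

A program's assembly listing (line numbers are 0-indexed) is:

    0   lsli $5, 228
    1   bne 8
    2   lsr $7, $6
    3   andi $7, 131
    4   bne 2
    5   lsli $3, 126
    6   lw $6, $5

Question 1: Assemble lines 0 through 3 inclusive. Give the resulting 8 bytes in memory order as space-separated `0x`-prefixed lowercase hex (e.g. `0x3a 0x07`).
L0: lsli op=0x16:5|rd=5:3|imm=228:8 ⇒ 0xb5e4 ⇒ little e4 b5
L1: bne op=0x17:5|imm=8:11 ⇒ 0xb808 ⇒ little 08 b8
L2: lsr op=0xe:5|rd=7:3|rs=6:3|pad=0:5 ⇒ 0x77c0 ⇒ little c0 77
L3: andi op=0x13:5|rd=7:3|imm=131:8 ⇒ 0x9f83 ⇒ little 83 9f

0xe4 0xb5 0x08 0xb8 0xc0 0x77 0x83 0x9f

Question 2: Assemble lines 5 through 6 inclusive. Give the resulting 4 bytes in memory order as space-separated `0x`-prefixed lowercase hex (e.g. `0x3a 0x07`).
0x7e 0xb3 0xa0 0x66

line 5 (lsli): pack op=0x16:5|rd=3:3|imm=126:8 = 0xb37e; little→ 7e b3
line 6 (lw): pack op=0xc:5|rd=6:3|rs=5:3|pad=0:5 = 0x66a0; little→ a0 66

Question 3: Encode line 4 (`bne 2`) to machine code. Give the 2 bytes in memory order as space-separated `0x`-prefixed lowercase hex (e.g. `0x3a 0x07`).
4. bne fields op=0x17:5|imm=2:11 → word b802h → 02 b8

0x02 0xb8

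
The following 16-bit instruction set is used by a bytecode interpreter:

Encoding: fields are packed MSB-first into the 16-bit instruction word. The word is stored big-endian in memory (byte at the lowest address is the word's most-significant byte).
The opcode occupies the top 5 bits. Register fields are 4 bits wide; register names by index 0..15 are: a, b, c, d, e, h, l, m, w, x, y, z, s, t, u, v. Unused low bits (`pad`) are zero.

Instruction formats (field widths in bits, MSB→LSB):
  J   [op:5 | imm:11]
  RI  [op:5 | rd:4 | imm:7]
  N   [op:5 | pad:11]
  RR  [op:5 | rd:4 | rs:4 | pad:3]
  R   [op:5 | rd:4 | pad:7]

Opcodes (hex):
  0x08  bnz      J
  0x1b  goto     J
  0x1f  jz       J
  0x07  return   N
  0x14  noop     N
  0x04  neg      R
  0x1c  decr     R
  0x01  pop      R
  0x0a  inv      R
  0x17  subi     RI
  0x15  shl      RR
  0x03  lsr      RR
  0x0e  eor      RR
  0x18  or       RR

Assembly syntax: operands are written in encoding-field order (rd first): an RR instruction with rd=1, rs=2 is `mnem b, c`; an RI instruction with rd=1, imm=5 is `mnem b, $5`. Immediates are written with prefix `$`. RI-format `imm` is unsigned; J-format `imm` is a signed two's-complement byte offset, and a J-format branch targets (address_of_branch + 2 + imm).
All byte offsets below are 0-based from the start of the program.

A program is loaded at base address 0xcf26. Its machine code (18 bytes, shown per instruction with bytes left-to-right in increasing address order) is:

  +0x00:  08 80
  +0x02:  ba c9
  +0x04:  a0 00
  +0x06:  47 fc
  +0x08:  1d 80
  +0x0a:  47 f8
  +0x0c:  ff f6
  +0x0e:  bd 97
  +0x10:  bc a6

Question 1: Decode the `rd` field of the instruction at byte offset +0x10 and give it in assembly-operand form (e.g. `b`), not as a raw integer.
x

off 0x10: read bc a6 as big → 0xbca6
  opcode bits[15:11]=0x17: subi/RI
  [10:7] rd=9 = x
  [6:0] imm=38 = $38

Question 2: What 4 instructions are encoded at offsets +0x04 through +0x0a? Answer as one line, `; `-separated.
off 0x04: read a0 00 as big → 0xa000
  op=0xa000>>11=0x14 ⇒ noop (N)
off 0x06: read 47 fc as big → 0x47fc
  op=0x47fc>>11=0x8 ⇒ bnz (J)
  [10:0] imm=2044 (s11→-4) = $-4
off 0x08: read 1d 80 as big → 0x1d80
  op=0x1d80>>11=0x3 ⇒ lsr (RR)
  [10:7] rd=11 = z
  [6:3] rs=0 = a
off 0x0a: read 47 f8 as big → 0x47f8
  op=0x47f8>>11=0x8 ⇒ bnz (J)
  [10:0] imm=2040 (s11→-8) = $-8

noop; bnz $-4; lsr z, a; bnz $-8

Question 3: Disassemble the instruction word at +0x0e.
subi z, $23

[0e] bd 97 → 0xbd97
  opcode bits[15:11]=0x17: subi/RI
  rd@[10:7]=0xb ⇒ z
  imm@[6:0]=0x17 ⇒ $23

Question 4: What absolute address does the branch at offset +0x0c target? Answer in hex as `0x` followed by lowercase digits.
0xcf2a

[0c] ff f6 → 0xfff6
  op=0xfff6>>11=0x1f ⇒ jz (J)
  imm: (w>>0)&0x7ff=0x7f6 (s11→-10) → $-10
  target = base 0xcf26 + off 0x0c + 2 + imm -10 = 0xcf2a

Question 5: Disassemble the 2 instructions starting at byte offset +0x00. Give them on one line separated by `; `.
pop b; subi h, $73

[00] 08 80 → 0x0880
  op=0x0880>>11=0x1 ⇒ pop (R)
  rd: (w>>7)&0xf=0x1 → b
[02] ba c9 → 0xbac9
  op=0xbac9>>11=0x17 ⇒ subi (RI)
  rd: (w>>7)&0xf=0x5 → h
  imm: (w>>0)&0x7f=0x49 → $73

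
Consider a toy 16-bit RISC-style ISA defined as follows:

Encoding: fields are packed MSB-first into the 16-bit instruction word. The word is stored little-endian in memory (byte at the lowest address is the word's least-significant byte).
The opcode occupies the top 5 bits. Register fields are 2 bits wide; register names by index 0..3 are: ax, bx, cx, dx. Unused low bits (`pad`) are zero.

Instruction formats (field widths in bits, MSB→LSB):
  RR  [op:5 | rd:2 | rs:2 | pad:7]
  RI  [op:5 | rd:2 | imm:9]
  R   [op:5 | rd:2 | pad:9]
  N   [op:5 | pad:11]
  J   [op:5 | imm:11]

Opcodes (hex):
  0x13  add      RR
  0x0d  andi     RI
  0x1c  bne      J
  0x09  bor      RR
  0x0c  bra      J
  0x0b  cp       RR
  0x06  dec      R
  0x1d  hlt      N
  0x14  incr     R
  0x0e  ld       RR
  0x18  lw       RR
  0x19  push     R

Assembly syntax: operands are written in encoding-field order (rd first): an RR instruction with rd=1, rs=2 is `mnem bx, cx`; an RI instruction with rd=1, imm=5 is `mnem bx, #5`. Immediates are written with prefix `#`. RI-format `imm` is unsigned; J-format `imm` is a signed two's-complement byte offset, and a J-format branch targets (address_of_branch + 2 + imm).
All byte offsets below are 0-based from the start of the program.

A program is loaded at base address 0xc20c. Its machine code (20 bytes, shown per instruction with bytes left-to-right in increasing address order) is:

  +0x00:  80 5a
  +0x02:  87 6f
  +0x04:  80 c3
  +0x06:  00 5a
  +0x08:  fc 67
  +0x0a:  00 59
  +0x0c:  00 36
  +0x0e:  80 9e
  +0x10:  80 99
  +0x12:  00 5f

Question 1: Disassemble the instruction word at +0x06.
cp bx, ax

@+06  little-endian(00 5a) = 0x5a00
  opcode bits[15:11]=0xb: cp/RR
  rd@[10:9]=0x1 ⇒ bx
  rs@[8:7]=0x0 ⇒ ax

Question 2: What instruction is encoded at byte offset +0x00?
[00] 80 5a → 0x5a80
  opcode bits[15:11]=0xb: cp/RR
  rd@[10:9]=0x1 ⇒ bx
  rs@[8:7]=0x1 ⇒ bx

cp bx, bx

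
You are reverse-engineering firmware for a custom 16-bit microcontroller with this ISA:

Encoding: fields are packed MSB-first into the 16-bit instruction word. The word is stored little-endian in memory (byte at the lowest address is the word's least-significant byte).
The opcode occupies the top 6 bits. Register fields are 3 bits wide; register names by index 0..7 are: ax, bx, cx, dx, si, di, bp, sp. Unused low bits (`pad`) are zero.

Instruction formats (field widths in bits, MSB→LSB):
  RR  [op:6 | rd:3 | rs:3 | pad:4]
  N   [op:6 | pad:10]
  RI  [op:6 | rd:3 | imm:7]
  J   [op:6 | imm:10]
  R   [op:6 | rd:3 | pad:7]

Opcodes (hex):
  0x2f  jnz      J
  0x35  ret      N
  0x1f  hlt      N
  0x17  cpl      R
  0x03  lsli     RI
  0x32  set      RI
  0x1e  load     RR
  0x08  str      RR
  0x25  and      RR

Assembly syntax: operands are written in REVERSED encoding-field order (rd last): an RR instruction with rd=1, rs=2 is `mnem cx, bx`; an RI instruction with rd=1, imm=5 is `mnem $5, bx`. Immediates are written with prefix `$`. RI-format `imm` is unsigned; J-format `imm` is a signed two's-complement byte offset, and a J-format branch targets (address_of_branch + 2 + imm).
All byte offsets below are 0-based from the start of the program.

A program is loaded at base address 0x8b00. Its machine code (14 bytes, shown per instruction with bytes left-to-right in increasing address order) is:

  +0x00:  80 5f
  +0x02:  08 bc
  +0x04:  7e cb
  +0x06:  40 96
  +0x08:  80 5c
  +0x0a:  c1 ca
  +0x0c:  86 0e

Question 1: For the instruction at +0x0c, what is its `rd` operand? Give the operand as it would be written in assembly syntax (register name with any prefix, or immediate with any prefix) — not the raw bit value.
di

[0c] 86 0e → 0x0e86
  top 6b → 0x3 → lsli [RI]
  rd: (w>>7)&0x7=0x5 → di
  imm: (w>>0)&0x7f=0x6 → $6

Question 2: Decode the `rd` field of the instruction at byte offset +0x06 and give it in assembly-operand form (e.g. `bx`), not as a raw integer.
si

+0x06: 40 96 ⇒ word 0x9640 (little)
  opcode bits[15:10]=0x25: and/RR
  [9:7] rd=4 = si
  [6:4] rs=4 = si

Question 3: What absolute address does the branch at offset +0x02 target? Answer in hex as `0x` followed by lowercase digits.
0x8b0c

[02] 08 bc → 0xbc08
  top 6b → 0x2f → jnz [J]
  imm@[9:0]=0x8 ⇒ $8
  target = base 0x8b00 + off 0x02 + 2 + imm 8 = 0x8b0c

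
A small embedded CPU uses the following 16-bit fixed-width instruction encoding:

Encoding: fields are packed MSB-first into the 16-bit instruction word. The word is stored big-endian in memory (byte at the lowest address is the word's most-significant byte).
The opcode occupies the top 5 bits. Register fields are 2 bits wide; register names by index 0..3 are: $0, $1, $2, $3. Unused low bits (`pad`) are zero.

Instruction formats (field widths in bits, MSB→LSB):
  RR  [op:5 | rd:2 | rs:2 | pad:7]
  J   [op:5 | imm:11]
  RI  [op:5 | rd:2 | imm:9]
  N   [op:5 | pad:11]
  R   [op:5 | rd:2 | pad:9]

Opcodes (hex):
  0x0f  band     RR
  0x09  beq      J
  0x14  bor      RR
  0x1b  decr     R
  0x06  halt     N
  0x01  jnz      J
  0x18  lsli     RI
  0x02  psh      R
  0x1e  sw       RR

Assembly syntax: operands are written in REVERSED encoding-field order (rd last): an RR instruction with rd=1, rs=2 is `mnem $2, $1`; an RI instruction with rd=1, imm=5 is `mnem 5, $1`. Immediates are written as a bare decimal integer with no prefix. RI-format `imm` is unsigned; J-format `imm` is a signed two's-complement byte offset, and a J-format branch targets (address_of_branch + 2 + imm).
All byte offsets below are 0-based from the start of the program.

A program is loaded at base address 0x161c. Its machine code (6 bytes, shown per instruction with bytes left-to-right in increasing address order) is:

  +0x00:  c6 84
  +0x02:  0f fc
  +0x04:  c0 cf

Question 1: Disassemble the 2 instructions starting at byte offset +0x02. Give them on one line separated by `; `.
off 0x02: read 0f fc as big → 0x0ffc
  op=0x0ffc>>11=0x1 ⇒ jnz (J)
  imm@[10:0]=0x7fc (s11→-4) ⇒ -4
off 0x04: read c0 cf as big → 0xc0cf
  op=0xc0cf>>11=0x18 ⇒ lsli (RI)
  rd@[10:9]=0x0 ⇒ $0
  imm@[8:0]=0xcf ⇒ 207

jnz -4; lsli 207, $0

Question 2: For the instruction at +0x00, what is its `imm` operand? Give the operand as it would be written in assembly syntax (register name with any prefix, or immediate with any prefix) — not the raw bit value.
@+00  big-endian(c6 84) = 0xc684
  opcode bits[15:11]=0x18: lsli/RI
  rd: (w>>9)&0x3=0x3 → $3
  imm: (w>>0)&0x1ff=0x84 → 132

132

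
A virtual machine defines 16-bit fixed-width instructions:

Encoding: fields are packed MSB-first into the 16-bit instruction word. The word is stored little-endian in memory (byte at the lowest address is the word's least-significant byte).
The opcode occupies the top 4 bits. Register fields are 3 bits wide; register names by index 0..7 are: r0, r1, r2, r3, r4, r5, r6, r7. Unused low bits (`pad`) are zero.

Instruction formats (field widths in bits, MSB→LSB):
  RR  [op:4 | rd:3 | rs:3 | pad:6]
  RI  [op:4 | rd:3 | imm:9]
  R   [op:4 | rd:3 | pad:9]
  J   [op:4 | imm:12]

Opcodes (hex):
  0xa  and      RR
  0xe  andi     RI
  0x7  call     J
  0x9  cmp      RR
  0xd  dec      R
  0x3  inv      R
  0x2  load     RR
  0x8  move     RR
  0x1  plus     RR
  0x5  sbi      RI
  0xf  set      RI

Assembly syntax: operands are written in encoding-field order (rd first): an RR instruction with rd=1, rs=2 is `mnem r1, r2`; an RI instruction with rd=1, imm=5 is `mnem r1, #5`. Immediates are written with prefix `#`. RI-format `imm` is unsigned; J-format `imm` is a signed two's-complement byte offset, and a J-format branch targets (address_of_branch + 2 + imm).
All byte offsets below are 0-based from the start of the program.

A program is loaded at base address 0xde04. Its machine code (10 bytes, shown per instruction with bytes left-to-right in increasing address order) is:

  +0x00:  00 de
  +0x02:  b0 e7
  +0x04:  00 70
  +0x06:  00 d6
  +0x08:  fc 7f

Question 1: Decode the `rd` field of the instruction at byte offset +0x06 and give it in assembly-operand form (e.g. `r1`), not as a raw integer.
r3

+0x06: 00 d6 ⇒ word 0xd600 (little)
  op=0xd600>>12=0xd ⇒ dec (R)
  rd@[11:9]=0x3 ⇒ r3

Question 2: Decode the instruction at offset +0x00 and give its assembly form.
dec r7

off 0x00: read 00 de as little → 0xde00
  op=0xde00>>12=0xd ⇒ dec (R)
  rd: (w>>9)&0x7=0x7 → r7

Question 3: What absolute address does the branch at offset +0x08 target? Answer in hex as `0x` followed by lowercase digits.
[08] fc 7f → 0x7ffc
  op=0x7ffc>>12=0x7 ⇒ call (J)
  [11:0] imm=4092 (s12→-4) = #-4
  target = base 0xde04 + off 0x08 + 2 + imm -4 = 0xde0a

0xde0a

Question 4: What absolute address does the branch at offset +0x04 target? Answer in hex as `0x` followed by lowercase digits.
[04] 00 70 → 0x7000
  op=0x7000>>12=0x7 ⇒ call (J)
  [11:0] imm=0 = #0
  target = base 0xde04 + off 0x04 + 2 + imm 0 = 0xde0a

0xde0a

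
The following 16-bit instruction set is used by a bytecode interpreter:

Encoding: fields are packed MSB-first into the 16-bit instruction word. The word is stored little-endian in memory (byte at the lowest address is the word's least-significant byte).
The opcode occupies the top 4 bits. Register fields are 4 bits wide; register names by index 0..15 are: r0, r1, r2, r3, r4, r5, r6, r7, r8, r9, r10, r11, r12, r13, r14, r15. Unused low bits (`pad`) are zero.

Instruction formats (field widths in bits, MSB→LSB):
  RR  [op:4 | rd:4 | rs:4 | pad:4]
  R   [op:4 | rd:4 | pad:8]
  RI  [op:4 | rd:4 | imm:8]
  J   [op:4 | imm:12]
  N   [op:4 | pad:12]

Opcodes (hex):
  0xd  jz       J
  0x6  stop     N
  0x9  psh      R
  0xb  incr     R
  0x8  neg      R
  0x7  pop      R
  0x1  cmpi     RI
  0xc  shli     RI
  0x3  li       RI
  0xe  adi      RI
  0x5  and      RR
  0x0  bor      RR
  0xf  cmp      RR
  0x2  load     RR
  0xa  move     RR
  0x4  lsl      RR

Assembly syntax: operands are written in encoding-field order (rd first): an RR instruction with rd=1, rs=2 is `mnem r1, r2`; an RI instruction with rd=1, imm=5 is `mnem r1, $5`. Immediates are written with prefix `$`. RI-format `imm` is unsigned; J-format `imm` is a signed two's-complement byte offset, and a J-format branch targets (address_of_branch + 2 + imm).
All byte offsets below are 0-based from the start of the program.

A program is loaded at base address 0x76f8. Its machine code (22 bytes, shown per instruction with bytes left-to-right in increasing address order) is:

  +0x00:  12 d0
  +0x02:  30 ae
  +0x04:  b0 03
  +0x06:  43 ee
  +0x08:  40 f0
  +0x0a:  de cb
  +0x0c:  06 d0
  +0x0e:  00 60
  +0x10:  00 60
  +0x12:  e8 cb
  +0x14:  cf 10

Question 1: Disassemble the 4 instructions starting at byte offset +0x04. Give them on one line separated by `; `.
bor r3, r11; adi r14, $67; cmp r0, r4; shli r11, $222

@+04  little-endian(b0 03) = 0x03b0
  opcode bits[15:12]=0x0: bor/RR
  rd@[11:8]=0x3 ⇒ r3
  rs@[7:4]=0xb ⇒ r11
@+06  little-endian(43 ee) = 0xee43
  opcode bits[15:12]=0xe: adi/RI
  rd@[11:8]=0xe ⇒ r14
  imm@[7:0]=0x43 ⇒ $67
@+08  little-endian(40 f0) = 0xf040
  opcode bits[15:12]=0xf: cmp/RR
  rd@[11:8]=0x0 ⇒ r0
  rs@[7:4]=0x4 ⇒ r4
@+0a  little-endian(de cb) = 0xcbde
  opcode bits[15:12]=0xc: shli/RI
  rd@[11:8]=0xb ⇒ r11
  imm@[7:0]=0xde ⇒ $222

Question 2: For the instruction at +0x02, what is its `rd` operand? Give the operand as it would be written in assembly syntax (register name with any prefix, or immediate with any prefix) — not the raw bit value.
+0x02: 30 ae ⇒ word 0xae30 (little)
  top 4b → 0xa → move [RR]
  rd@[11:8]=0xe ⇒ r14
  rs@[7:4]=0x3 ⇒ r3

r14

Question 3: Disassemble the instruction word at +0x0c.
+0x0c: 06 d0 ⇒ word 0xd006 (little)
  opcode bits[15:12]=0xd: jz/J
  imm@[11:0]=0x6 ⇒ $6

jz $6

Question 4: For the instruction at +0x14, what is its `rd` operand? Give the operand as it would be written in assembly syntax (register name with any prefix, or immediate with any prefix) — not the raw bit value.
off 0x14: read cf 10 as little → 0x10cf
  op=0x10cf>>12=0x1 ⇒ cmpi (RI)
  rd: (w>>8)&0xf=0x0 → r0
  imm: (w>>0)&0xff=0xcf → $207

r0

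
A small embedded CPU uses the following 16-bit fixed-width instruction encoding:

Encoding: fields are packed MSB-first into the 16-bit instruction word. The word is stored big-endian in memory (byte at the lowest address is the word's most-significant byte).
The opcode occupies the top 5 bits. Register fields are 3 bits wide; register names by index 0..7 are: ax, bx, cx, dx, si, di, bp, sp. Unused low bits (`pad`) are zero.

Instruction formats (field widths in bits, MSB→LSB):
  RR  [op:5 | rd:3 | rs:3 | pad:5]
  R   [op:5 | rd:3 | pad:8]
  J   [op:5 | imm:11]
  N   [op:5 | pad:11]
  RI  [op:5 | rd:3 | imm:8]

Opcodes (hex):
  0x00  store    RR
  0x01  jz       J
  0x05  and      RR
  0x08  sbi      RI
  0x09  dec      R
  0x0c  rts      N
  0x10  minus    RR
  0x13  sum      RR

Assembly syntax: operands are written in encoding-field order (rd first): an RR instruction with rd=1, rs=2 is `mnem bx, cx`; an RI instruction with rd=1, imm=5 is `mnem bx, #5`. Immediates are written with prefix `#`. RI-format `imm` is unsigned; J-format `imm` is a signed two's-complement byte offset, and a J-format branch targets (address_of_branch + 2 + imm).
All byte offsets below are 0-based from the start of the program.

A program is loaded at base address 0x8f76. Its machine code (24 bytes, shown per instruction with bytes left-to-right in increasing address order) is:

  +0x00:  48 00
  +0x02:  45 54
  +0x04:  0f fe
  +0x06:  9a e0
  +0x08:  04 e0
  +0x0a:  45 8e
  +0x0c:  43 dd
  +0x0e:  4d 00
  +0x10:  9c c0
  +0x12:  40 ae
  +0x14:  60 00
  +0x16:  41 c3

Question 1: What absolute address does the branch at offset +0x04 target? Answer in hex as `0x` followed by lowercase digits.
+0x04: 0f fe ⇒ word 0x0ffe (big)
  top 5b → 0x1 → jz [J]
  imm: (w>>0)&0x7ff=0x7fe (s11→-2) → #-2
  target = base 0x8f76 + off 0x04 + 2 + imm -2 = 0x8f7a

0x8f7a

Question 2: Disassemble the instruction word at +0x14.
rts

off 0x14: read 60 00 as big → 0x6000
  opcode bits[15:11]=0xc: rts/N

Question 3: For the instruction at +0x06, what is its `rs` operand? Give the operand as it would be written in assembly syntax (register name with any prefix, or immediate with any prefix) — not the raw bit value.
+0x06: 9a e0 ⇒ word 0x9ae0 (big)
  opcode bits[15:11]=0x13: sum/RR
  rd@[10:8]=0x2 ⇒ cx
  rs@[7:5]=0x7 ⇒ sp

sp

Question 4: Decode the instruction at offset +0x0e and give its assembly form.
off 0x0e: read 4d 00 as big → 0x4d00
  opcode bits[15:11]=0x9: dec/R
  [10:8] rd=5 = di

dec di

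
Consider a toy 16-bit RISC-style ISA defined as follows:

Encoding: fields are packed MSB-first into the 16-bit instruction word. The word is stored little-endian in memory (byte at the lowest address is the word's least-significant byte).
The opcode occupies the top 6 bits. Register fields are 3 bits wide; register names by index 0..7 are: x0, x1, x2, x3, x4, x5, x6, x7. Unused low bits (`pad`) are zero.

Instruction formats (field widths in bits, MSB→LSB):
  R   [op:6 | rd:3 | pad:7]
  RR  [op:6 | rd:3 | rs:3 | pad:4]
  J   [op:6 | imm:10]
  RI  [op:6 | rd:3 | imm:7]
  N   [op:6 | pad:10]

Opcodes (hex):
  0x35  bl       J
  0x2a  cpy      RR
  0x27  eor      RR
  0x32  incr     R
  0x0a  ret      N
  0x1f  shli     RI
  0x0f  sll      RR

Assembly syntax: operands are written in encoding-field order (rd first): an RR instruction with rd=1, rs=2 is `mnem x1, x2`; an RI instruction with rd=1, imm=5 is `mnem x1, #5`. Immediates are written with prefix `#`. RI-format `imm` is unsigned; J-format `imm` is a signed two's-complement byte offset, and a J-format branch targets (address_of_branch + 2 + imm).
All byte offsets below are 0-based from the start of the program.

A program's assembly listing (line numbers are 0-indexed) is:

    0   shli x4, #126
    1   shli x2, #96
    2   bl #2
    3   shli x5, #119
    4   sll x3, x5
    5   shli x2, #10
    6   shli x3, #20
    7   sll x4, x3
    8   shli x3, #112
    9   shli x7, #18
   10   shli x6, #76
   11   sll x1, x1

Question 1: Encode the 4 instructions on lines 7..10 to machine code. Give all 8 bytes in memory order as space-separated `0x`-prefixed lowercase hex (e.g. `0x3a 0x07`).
0x30 0x3e 0xf0 0x7d 0x92 0x7f 0x4c 0x7f

7. sll fields op=0xf:6|rd=4:3|rs=3:3|pad=0:4 → word 3e30h → 30 3e
8. shli fields op=0x1f:6|rd=3:3|imm=112:7 → word 7df0h → f0 7d
9. shli fields op=0x1f:6|rd=7:3|imm=18:7 → word 7f92h → 92 7f
10. shli fields op=0x1f:6|rd=6:3|imm=76:7 → word 7f4ch → 4c 7f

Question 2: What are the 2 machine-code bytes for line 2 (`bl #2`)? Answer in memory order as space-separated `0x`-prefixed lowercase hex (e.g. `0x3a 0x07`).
line 2 (bl): pack op=0x35:6|imm=2:10 = 0xd402; little→ 02 d4

0x02 0xd4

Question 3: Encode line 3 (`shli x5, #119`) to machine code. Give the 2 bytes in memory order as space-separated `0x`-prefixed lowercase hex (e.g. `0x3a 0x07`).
0xf7 0x7e

L3: shli op=0x1f:6|rd=5:3|imm=119:7 ⇒ 0x7ef7 ⇒ little f7 7e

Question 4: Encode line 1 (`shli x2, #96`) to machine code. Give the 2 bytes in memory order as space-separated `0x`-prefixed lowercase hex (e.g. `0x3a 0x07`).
L1: shli op=0x1f:6|rd=2:3|imm=96:7 ⇒ 0x7d60 ⇒ little 60 7d

0x60 0x7d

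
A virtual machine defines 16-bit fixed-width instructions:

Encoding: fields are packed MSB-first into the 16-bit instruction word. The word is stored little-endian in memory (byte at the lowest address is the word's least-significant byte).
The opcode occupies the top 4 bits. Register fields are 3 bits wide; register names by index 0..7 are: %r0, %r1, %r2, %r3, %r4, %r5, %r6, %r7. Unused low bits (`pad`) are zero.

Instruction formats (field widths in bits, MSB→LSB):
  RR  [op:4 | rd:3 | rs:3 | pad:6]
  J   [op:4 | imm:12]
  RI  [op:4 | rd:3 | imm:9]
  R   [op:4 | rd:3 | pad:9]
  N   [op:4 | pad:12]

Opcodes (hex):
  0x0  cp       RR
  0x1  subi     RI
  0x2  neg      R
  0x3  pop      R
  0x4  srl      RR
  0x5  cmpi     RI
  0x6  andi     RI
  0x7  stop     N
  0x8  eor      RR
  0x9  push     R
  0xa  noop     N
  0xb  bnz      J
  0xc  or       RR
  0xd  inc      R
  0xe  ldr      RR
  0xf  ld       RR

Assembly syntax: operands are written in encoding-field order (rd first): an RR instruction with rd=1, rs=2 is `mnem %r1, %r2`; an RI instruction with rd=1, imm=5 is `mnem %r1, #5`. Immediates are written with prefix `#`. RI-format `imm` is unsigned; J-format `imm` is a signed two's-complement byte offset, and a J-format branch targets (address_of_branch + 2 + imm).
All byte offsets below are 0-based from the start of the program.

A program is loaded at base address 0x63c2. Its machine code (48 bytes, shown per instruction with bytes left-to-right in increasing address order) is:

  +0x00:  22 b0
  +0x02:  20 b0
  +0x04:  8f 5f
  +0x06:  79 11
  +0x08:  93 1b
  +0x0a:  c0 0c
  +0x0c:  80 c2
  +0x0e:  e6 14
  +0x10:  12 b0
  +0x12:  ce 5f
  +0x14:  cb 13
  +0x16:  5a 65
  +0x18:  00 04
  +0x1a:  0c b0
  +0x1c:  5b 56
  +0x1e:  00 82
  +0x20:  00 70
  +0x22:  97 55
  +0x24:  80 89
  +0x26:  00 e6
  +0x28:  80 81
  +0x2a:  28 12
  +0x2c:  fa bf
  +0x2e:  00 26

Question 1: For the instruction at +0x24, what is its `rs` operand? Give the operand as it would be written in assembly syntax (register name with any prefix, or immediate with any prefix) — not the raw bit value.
%r6

+0x24: 80 89 ⇒ word 0x8980 (little)
  op=0x8980>>12=0x8 ⇒ eor (RR)
  rd@[11:9]=0x4 ⇒ %r4
  rs@[8:6]=0x6 ⇒ %r6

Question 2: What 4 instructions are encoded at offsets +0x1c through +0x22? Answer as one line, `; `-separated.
cmpi %r3, #91; eor %r1, %r0; stop; cmpi %r2, #407

+0x1c: 5b 56 ⇒ word 0x565b (little)
  opcode bits[15:12]=0x5: cmpi/RI
  rd@[11:9]=0x3 ⇒ %r3
  imm@[8:0]=0x5b ⇒ #91
+0x1e: 00 82 ⇒ word 0x8200 (little)
  opcode bits[15:12]=0x8: eor/RR
  rd@[11:9]=0x1 ⇒ %r1
  rs@[8:6]=0x0 ⇒ %r0
+0x20: 00 70 ⇒ word 0x7000 (little)
  opcode bits[15:12]=0x7: stop/N
+0x22: 97 55 ⇒ word 0x5597 (little)
  opcode bits[15:12]=0x5: cmpi/RI
  rd@[11:9]=0x2 ⇒ %r2
  imm@[8:0]=0x197 ⇒ #407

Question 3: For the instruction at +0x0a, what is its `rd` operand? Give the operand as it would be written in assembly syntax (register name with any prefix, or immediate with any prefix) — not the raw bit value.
%r6

[0a] c0 0c → 0x0cc0
  opcode bits[15:12]=0x0: cp/RR
  [11:9] rd=6 = %r6
  [8:6] rs=3 = %r3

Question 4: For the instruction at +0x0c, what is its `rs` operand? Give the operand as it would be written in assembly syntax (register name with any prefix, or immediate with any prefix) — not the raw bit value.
%r2

[0c] 80 c2 → 0xc280
  op=0xc280>>12=0xc ⇒ or (RR)
  rd: (w>>9)&0x7=0x1 → %r1
  rs: (w>>6)&0x7=0x2 → %r2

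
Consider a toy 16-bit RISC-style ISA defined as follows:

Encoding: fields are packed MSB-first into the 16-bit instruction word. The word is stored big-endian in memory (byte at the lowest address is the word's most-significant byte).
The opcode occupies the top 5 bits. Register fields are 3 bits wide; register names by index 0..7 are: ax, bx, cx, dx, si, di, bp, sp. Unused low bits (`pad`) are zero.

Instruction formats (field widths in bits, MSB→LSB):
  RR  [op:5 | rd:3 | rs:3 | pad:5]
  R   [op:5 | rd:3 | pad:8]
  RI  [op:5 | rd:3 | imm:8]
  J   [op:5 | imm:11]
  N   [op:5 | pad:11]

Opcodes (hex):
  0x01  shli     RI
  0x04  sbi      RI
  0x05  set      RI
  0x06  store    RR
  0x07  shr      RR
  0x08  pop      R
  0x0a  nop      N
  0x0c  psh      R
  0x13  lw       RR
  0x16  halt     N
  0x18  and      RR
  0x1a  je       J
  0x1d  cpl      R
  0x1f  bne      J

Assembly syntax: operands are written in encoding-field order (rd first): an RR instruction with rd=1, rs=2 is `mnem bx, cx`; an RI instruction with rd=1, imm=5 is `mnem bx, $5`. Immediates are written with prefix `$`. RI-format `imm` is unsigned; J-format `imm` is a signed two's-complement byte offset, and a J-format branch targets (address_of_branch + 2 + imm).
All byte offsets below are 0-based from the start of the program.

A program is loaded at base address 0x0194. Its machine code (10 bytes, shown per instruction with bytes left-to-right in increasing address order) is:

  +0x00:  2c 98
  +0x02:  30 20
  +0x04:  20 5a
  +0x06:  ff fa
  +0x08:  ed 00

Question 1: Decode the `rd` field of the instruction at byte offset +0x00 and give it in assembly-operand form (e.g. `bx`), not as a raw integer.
si

+0x00: 2c 98 ⇒ word 0x2c98 (big)
  top 5b → 0x5 → set [RI]
  [10:8] rd=4 = si
  [7:0] imm=152 = $152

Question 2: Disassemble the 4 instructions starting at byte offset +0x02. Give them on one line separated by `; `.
[02] 30 20 → 0x3020
  opcode bits[15:11]=0x6: store/RR
  [10:8] rd=0 = ax
  [7:5] rs=1 = bx
[04] 20 5a → 0x205a
  opcode bits[15:11]=0x4: sbi/RI
  [10:8] rd=0 = ax
  [7:0] imm=90 = $90
[06] ff fa → 0xfffa
  opcode bits[15:11]=0x1f: bne/J
  [10:0] imm=2042 (s11→-6) = $-6
[08] ed 00 → 0xed00
  opcode bits[15:11]=0x1d: cpl/R
  [10:8] rd=5 = di

store ax, bx; sbi ax, $90; bne $-6; cpl di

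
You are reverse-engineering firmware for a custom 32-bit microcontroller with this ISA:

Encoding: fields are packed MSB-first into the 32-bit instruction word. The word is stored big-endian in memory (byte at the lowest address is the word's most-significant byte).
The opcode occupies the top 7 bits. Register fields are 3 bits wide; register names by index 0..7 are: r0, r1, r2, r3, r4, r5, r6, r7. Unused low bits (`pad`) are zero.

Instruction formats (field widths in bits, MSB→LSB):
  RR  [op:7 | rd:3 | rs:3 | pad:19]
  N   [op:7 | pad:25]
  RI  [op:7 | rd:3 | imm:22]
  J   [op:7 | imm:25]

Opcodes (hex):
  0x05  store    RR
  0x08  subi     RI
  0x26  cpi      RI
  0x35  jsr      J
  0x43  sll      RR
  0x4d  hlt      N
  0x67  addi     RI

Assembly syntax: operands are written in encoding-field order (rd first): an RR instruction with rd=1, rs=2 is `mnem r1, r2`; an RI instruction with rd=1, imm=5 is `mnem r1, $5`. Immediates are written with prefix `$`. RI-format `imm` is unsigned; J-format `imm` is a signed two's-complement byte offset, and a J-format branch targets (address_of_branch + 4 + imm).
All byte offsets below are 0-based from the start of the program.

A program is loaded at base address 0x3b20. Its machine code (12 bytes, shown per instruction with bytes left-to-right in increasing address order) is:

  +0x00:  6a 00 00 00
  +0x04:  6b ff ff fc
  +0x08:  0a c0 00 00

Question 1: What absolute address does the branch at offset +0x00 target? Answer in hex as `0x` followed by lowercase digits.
[00] 6a 00 00 00 → 0x6a000000
  top 7b → 0x35 → jsr [J]
  [24:0] imm=0 = $0
  target = base 0x3b20 + off 0x00 + 4 + imm 0 = 0x3b24

0x3b24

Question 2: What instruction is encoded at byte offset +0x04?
jsr $-4

off 0x04: read 6b ff ff fc as big → 0x6bfffffc
  top 7b → 0x35 → jsr [J]
  [24:0] imm=33554428 (s25→-4) = $-4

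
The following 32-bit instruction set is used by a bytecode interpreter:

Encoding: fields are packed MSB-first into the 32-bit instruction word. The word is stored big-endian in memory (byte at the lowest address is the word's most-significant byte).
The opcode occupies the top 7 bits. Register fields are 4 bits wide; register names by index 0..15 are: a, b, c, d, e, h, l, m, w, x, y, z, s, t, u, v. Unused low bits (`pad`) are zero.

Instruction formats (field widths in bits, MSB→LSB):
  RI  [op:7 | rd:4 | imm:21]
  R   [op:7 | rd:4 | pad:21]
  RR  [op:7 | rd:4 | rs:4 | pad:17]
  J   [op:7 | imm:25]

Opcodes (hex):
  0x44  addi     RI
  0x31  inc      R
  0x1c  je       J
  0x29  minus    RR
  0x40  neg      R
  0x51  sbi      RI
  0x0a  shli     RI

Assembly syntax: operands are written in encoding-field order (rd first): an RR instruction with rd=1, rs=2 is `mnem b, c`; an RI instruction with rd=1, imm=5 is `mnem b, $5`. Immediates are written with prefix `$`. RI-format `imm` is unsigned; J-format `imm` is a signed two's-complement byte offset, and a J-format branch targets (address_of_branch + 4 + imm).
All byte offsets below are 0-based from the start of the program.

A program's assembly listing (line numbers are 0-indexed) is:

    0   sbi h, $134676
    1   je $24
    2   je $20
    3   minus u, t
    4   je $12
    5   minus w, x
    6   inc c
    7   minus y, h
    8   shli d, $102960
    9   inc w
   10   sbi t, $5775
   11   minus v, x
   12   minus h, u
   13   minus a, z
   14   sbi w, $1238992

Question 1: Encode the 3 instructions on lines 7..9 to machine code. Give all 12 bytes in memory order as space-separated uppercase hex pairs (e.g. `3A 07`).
53 4A 00 00 14 61 92 30 63 00 00 00

L7: minus op=0x29:7|rd=10:4|rs=5:4|pad=0:17 ⇒ 0x534a0000 ⇒ big 53 4a 00 00
L8: shli op=0xa:7|rd=3:4|imm=102960:21 ⇒ 0x14619230 ⇒ big 14 61 92 30
L9: inc op=0x31:7|rd=8:4|pad=0:21 ⇒ 0x63000000 ⇒ big 63 00 00 00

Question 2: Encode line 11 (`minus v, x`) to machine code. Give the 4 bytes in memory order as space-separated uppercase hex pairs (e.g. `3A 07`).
53 F2 00 00

11. minus fields op=0x29:7|rd=15:4|rs=9:4|pad=0:17 → word 53f20000h → 53 f2 00 00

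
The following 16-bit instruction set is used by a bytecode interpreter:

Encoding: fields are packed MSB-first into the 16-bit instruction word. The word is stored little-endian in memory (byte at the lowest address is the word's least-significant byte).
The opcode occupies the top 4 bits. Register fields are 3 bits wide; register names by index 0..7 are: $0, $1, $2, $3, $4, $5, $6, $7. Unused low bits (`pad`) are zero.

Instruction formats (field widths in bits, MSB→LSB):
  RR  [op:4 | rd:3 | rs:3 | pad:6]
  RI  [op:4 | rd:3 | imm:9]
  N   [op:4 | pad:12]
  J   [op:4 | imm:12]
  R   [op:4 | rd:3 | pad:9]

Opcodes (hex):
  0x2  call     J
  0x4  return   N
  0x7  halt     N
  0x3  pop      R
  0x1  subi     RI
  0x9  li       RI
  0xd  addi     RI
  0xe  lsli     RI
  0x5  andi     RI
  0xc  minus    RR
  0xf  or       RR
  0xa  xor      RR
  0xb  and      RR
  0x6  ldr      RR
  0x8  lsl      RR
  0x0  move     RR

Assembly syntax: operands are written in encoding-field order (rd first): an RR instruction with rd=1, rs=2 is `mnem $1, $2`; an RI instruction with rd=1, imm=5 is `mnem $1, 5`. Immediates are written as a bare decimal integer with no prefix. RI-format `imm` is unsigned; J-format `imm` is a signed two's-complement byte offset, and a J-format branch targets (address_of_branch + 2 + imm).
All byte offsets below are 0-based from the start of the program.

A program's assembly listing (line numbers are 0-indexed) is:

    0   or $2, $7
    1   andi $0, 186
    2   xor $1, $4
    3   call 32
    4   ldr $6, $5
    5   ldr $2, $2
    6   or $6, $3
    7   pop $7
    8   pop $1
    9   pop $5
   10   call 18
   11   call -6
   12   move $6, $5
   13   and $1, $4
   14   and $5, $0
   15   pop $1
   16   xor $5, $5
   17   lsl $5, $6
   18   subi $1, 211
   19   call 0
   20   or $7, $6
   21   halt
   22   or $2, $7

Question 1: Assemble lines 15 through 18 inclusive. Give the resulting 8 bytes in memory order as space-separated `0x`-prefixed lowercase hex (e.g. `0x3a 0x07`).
0x00 0x32 0x40 0xab 0x80 0x8b 0xd3 0x12

L15: pop op=0x3:4|rd=1:3|pad=0:9 ⇒ 0x3200 ⇒ little 00 32
L16: xor op=0xa:4|rd=5:3|rs=5:3|pad=0:6 ⇒ 0xab40 ⇒ little 40 ab
L17: lsl op=0x8:4|rd=5:3|rs=6:3|pad=0:6 ⇒ 0x8b80 ⇒ little 80 8b
L18: subi op=0x1:4|rd=1:3|imm=211:9 ⇒ 0x12d3 ⇒ little d3 12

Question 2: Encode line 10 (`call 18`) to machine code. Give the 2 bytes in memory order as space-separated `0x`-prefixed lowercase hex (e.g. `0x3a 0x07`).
line 10 (call): pack op=0x2:4|imm=18:12 = 0x2012; little→ 12 20

0x12 0x20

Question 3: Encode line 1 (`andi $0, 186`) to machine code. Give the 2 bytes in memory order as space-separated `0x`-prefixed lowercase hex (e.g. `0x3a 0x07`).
0xba 0x50

line 1 (andi): pack op=0x5:4|rd=0:3|imm=186:9 = 0x50ba; little→ ba 50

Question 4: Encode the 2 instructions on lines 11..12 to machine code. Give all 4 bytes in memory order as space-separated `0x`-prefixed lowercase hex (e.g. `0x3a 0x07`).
line 11 (call): pack op=0x2:4|imm=-6:12 = 0x2ffa; little→ fa 2f
line 12 (move): pack op=0x0:4|rd=6:3|rs=5:3|pad=0:6 = 0x0d40; little→ 40 0d

0xfa 0x2f 0x40 0x0d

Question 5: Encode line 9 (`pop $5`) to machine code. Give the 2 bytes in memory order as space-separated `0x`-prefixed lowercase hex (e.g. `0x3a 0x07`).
9. pop fields op=0x3:4|rd=5:3|pad=0:9 → word 3a00h → 00 3a

0x00 0x3a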